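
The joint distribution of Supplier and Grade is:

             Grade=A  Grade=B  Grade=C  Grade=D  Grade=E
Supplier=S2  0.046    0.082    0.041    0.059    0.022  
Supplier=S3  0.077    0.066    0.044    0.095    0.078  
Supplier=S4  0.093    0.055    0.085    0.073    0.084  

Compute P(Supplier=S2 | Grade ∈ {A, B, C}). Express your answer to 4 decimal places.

P(Grade=A) = 0.046 + 0.077 + 0.093 = 0.216.
P(Grade=B) = 0.082 + 0.066 + 0.055 = 0.203.
P(Grade=C) = 0.041 + 0.044 + 0.085 = 0.170.
P(Grade ∈ {A, B, C}) = 0.216 + 0.203 + 0.170 = 0.589; P(Supplier=S2, Grade ∈ {A, B, C}) = 0.046 + 0.082 + 0.041 = 0.169.
P(Supplier=S2 | Grade ∈ {A, B, C}) = 0.169/0.589 = 0.2869.

0.2869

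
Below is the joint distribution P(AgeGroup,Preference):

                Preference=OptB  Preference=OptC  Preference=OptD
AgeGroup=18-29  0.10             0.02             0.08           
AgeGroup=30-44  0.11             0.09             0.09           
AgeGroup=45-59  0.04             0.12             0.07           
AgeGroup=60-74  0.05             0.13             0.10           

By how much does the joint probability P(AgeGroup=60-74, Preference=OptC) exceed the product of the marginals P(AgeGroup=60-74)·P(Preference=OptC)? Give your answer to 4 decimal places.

P(AgeGroup=60-74) = 0.05 + 0.13 + 0.10 = 0.28.
P(Preference=OptC) = 0.02 + 0.09 + 0.12 + 0.13 = 0.36.
P(AgeGroup=60-74, Preference=OptC) − P(AgeGroup=60-74)P(Preference=OptC) = 0.13 − 0.28×0.36 = 0.0292.

0.0292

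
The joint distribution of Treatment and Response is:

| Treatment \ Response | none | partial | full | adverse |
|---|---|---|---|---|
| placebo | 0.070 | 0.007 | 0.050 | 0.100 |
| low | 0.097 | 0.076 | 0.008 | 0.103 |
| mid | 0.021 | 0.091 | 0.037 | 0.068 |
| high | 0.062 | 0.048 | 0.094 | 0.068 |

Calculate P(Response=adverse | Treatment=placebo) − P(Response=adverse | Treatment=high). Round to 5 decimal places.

P(Treatment=placebo) = 0.070 + 0.007 + 0.050 + 0.100 = 0.227; P(Response=adverse | Treatment=placebo) = 0.100/0.227 = 0.440529.
P(Treatment=high) = 0.062 + 0.048 + 0.094 + 0.068 = 0.272; P(Response=adverse | Treatment=high) = 0.068/0.272 = 0.250000.
Difference = 0.19053.

0.19053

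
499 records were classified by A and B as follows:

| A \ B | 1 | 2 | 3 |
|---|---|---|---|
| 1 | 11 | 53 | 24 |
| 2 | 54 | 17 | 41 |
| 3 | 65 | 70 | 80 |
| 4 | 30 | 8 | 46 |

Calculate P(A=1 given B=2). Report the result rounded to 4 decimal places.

0.3581

Total with B=2: 53 + 17 + 70 + 8 = 148.
P(A=1 | B=2) = 53/148 = 0.3581.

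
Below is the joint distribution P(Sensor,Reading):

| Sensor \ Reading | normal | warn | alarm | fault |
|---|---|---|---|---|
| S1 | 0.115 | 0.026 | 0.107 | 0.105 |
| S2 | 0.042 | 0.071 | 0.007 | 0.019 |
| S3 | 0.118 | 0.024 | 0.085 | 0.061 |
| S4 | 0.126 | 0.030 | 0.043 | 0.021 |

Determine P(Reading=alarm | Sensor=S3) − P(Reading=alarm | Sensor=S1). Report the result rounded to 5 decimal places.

P(Sensor=S3) = 0.118 + 0.024 + 0.085 + 0.061 = 0.288; P(Reading=alarm | Sensor=S3) = 0.085/0.288 = 0.295139.
P(Sensor=S1) = 0.115 + 0.026 + 0.107 + 0.105 = 0.353; P(Reading=alarm | Sensor=S1) = 0.107/0.353 = 0.303116.
Difference = -0.00798.

-0.00798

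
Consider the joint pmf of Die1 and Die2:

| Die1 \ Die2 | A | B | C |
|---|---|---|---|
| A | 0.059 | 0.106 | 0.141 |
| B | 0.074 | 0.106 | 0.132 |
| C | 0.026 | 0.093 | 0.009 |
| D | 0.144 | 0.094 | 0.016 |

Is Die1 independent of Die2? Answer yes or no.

P(Die1=D) = 0.254 and P(Die2=A) = 0.303, so their product is 0.07696, but P(Die1=D, Die2=A) = 0.144. Since these differ, Die1 and Die2 are not independent.

no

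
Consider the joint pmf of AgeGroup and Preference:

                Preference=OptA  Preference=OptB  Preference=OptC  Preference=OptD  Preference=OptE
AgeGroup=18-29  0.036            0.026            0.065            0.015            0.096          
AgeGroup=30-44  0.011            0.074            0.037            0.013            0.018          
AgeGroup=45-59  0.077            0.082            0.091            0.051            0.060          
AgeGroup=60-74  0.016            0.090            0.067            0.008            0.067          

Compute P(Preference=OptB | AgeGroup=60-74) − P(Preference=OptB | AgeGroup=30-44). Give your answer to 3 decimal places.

P(AgeGroup=60-74) = 0.016 + 0.090 + 0.067 + 0.008 + 0.067 = 0.248; P(Preference=OptB | AgeGroup=60-74) = 0.090/0.248 = 0.3629.
P(AgeGroup=30-44) = 0.011 + 0.074 + 0.037 + 0.013 + 0.018 = 0.153; P(Preference=OptB | AgeGroup=30-44) = 0.074/0.153 = 0.4837.
Difference = -0.121.

-0.121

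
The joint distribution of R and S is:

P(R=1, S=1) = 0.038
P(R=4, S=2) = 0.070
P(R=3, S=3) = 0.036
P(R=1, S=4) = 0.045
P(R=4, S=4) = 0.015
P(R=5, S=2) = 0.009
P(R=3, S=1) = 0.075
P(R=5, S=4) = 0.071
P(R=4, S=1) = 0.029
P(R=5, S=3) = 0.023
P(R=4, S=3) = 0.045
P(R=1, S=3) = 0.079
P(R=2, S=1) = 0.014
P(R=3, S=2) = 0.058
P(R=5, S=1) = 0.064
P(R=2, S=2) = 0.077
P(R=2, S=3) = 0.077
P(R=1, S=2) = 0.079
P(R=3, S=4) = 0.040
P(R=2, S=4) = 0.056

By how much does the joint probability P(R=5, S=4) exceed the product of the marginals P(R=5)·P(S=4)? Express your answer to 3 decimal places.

0.033

P(R=5) = 0.064 + 0.009 + 0.023 + 0.071 = 0.167.
P(S=4) = 0.045 + 0.056 + 0.040 + 0.015 + 0.071 = 0.227.
P(R=5, S=4) − P(R=5)P(S=4) = 0.071 − 0.167×0.227 = 0.033.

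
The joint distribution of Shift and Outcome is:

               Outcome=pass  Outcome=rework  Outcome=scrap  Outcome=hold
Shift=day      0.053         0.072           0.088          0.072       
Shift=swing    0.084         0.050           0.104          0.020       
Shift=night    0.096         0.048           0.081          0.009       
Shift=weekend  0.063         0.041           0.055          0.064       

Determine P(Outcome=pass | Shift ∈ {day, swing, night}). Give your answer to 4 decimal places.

0.2999

P(Shift=day) = 0.053 + 0.072 + 0.088 + 0.072 = 0.285.
P(Shift=swing) = 0.084 + 0.050 + 0.104 + 0.020 = 0.258.
P(Shift=night) = 0.096 + 0.048 + 0.081 + 0.009 = 0.234.
P(Shift ∈ {day, swing, night}) = 0.285 + 0.258 + 0.234 = 0.777; P(Outcome=pass, Shift ∈ {day, swing, night}) = 0.053 + 0.084 + 0.096 = 0.233.
P(Outcome=pass | Shift ∈ {day, swing, night}) = 0.233/0.777 = 0.2999.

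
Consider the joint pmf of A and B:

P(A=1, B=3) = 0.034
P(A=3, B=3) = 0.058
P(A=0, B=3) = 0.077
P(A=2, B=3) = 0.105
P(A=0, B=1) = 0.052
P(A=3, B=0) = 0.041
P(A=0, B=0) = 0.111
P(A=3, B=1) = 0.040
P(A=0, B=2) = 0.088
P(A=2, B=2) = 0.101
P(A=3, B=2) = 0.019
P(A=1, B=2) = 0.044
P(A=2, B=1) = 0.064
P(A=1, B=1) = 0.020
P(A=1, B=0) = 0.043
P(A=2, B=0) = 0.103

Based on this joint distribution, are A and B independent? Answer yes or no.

P(A=3) = 0.158 and P(B=2) = 0.252, so their product is 0.03982, but P(A=3, B=2) = 0.019. Since these differ, A and B are not independent.

no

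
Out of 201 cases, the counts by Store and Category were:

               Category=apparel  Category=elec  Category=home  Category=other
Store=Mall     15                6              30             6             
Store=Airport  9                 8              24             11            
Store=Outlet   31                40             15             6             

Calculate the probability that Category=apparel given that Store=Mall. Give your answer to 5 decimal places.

0.26316

Total with Store=Mall: 15 + 6 + 30 + 6 = 57.
P(Category=apparel | Store=Mall) = 15/57 = 0.26316.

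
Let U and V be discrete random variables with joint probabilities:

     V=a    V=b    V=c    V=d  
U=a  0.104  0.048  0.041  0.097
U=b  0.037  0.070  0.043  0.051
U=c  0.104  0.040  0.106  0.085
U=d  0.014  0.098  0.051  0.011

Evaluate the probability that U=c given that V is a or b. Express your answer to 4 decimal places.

0.2796

P(V=a) = 0.104 + 0.037 + 0.104 + 0.014 = 0.259.
P(V=b) = 0.048 + 0.070 + 0.040 + 0.098 = 0.256.
P(V ∈ {a, b}) = 0.259 + 0.256 = 0.515; P(U=c, V ∈ {a, b}) = 0.104 + 0.040 = 0.144.
P(U=c | V ∈ {a, b}) = 0.144/0.515 = 0.2796.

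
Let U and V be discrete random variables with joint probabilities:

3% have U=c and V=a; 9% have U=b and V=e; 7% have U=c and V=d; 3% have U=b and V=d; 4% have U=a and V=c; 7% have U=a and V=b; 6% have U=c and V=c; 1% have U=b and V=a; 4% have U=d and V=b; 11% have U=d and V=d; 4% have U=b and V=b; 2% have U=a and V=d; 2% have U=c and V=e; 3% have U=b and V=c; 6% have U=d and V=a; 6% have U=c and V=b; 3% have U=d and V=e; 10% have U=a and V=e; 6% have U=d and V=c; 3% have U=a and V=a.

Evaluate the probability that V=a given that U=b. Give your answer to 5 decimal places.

0.05000

P(U=b) = 0.01 + 0.04 + 0.03 + 0.03 + 0.09 = 0.20.
P(V=a | U=b) = 0.01/0.20 = 0.05000.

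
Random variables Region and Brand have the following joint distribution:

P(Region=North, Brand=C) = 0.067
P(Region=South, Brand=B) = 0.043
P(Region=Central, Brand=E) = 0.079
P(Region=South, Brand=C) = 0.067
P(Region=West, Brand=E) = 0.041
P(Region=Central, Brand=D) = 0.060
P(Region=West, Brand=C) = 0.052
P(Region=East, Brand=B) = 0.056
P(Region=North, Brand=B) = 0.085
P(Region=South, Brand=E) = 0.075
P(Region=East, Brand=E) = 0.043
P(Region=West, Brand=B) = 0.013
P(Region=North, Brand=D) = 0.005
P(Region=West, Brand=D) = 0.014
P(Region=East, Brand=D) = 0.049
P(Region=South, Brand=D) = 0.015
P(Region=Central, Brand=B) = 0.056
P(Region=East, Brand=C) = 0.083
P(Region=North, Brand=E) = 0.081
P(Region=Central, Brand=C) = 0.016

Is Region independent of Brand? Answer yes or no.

P(Region=Central) = 0.211 and P(Brand=C) = 0.285, so their product is 0.06014, but P(Region=Central, Brand=C) = 0.016. Since these differ, Region and Brand are not independent.

no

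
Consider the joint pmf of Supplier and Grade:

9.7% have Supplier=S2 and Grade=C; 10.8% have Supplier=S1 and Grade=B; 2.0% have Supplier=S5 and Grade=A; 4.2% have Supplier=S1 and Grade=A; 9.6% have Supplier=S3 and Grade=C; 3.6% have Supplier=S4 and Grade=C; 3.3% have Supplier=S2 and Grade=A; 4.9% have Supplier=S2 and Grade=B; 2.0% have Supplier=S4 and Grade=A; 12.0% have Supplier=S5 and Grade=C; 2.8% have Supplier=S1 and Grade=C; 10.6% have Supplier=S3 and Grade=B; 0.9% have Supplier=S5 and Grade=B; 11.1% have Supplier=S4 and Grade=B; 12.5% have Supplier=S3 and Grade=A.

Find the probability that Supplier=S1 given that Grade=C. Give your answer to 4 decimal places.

P(Grade=C) = 0.028 + 0.097 + 0.096 + 0.036 + 0.120 = 0.377.
P(Supplier=S1 | Grade=C) = 0.028/0.377 = 0.0743.

0.0743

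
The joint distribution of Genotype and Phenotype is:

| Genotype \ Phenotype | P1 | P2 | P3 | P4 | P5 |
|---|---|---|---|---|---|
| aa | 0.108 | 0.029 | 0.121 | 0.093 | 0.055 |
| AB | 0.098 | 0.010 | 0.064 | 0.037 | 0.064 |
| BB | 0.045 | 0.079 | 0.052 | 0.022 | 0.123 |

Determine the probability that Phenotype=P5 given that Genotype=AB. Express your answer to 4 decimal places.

P(Genotype=AB) = 0.098 + 0.010 + 0.064 + 0.037 + 0.064 = 0.273.
P(Phenotype=P5 | Genotype=AB) = 0.064/0.273 = 0.2344.

0.2344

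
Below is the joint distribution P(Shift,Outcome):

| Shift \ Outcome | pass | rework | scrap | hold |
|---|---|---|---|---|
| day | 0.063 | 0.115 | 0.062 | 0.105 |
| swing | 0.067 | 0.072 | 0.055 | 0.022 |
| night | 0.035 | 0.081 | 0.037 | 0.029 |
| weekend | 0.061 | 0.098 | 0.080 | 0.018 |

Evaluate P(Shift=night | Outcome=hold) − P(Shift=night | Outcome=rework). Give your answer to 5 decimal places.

-0.05464

P(Outcome=hold) = 0.105 + 0.022 + 0.029 + 0.018 = 0.174; P(Shift=night | Outcome=hold) = 0.029/0.174 = 0.166667.
P(Outcome=rework) = 0.115 + 0.072 + 0.081 + 0.098 = 0.366; P(Shift=night | Outcome=rework) = 0.081/0.366 = 0.221311.
Difference = -0.05464.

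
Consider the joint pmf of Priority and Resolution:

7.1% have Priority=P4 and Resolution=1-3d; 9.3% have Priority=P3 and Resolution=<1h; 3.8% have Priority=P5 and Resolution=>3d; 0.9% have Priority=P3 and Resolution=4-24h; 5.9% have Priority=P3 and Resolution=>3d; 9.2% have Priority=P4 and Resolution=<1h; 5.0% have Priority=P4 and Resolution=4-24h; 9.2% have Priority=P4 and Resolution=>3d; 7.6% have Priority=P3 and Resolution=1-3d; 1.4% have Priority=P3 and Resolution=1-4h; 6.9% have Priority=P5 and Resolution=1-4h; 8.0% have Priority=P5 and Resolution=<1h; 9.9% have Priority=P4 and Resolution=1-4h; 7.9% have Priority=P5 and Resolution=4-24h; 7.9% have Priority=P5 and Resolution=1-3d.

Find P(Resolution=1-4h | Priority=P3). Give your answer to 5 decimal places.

0.05578

P(Priority=P3) = 0.093 + 0.014 + 0.009 + 0.076 + 0.059 = 0.251.
P(Resolution=1-4h | Priority=P3) = 0.014/0.251 = 0.05578.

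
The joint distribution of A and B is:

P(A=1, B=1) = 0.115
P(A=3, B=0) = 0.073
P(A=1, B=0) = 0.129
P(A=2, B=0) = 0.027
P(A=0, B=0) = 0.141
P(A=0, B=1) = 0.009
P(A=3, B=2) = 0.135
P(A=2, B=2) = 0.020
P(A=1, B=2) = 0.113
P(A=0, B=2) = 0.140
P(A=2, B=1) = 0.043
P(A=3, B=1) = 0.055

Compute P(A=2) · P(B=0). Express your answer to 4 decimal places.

0.0333

P(A=2) = 0.027 + 0.043 + 0.020 = 0.090.
P(B=0) = 0.141 + 0.129 + 0.027 + 0.073 = 0.370.
Product: 0.090 × 0.370 = 0.0333.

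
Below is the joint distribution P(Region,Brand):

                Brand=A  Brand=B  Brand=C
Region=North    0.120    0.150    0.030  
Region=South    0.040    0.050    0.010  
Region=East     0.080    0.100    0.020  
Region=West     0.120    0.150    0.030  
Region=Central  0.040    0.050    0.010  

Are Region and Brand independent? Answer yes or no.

yes

Every cell satisfies P(Region,Brand) = P(Region)·P(Brand). For instance P(Region=West) = 0.300, P(Brand=B) = 0.500, and 0.300×0.500 = 0.150 matches the joint entry. So Region and Brand are independent.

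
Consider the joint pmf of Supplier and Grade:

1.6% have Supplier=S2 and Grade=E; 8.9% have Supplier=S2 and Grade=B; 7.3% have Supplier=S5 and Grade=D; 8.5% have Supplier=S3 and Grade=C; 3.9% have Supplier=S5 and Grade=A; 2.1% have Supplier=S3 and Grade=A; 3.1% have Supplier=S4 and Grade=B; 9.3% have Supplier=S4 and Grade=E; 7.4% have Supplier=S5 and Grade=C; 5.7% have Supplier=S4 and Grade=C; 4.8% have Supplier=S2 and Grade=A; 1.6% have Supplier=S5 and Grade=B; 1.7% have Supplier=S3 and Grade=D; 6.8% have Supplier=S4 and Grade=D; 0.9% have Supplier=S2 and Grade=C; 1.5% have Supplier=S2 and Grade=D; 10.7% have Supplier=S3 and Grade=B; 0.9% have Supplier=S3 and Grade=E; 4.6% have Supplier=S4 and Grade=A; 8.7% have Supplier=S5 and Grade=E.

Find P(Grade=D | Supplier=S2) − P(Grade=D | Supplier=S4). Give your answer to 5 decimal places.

-0.14576

P(Supplier=S2) = 0.048 + 0.089 + 0.009 + 0.015 + 0.016 = 0.177; P(Grade=D | Supplier=S2) = 0.015/0.177 = 0.084746.
P(Supplier=S4) = 0.046 + 0.031 + 0.057 + 0.068 + 0.093 = 0.295; P(Grade=D | Supplier=S4) = 0.068/0.295 = 0.230508.
Difference = -0.14576.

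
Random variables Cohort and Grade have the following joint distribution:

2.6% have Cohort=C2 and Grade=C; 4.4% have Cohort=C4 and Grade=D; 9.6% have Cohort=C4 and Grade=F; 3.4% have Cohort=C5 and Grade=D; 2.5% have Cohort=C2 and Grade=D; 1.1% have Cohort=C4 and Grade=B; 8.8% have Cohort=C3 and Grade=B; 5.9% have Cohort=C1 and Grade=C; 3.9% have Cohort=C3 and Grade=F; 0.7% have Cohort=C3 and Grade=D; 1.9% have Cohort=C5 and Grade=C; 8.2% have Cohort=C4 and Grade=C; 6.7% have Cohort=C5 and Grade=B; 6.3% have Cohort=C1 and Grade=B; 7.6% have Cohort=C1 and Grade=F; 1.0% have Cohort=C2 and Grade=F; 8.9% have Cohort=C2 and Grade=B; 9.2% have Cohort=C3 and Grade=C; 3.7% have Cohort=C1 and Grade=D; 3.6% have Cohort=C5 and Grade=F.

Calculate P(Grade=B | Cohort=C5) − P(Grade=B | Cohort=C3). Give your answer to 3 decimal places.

0.040

P(Cohort=C5) = 0.067 + 0.019 + 0.034 + 0.036 = 0.156; P(Grade=B | Cohort=C5) = 0.067/0.156 = 0.4295.
P(Cohort=C3) = 0.088 + 0.092 + 0.007 + 0.039 = 0.226; P(Grade=B | Cohort=C3) = 0.088/0.226 = 0.3894.
Difference = 0.040.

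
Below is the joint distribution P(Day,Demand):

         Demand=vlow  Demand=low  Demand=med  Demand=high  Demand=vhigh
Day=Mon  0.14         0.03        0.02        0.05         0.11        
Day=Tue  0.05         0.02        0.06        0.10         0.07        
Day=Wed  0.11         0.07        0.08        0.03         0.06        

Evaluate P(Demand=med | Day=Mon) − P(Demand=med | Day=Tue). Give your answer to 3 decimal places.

-0.143

P(Day=Mon) = 0.14 + 0.03 + 0.02 + 0.05 + 0.11 = 0.35; P(Demand=med | Day=Mon) = 0.02/0.35 = 0.0571.
P(Day=Tue) = 0.05 + 0.02 + 0.06 + 0.10 + 0.07 = 0.30; P(Demand=med | Day=Tue) = 0.06/0.30 = 0.2000.
Difference = -0.143.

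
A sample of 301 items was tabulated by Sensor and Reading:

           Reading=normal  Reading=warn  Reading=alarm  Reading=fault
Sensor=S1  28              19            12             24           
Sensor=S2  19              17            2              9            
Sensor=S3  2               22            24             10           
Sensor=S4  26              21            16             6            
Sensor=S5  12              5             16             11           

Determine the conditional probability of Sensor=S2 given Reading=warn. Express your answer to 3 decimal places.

Total with Reading=warn: 19 + 17 + 22 + 21 + 5 = 84.
P(Sensor=S2 | Reading=warn) = 17/84 = 0.202.

0.202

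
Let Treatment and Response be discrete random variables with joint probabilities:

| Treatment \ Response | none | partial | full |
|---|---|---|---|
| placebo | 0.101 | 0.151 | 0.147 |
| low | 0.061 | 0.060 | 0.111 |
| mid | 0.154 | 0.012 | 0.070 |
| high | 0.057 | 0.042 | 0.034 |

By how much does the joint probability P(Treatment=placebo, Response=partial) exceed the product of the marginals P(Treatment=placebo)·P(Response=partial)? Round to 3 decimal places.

0.045

P(Treatment=placebo) = 0.101 + 0.151 + 0.147 = 0.399.
P(Response=partial) = 0.151 + 0.060 + 0.012 + 0.042 = 0.265.
P(Treatment=placebo, Response=partial) − P(Treatment=placebo)P(Response=partial) = 0.151 − 0.399×0.265 = 0.045.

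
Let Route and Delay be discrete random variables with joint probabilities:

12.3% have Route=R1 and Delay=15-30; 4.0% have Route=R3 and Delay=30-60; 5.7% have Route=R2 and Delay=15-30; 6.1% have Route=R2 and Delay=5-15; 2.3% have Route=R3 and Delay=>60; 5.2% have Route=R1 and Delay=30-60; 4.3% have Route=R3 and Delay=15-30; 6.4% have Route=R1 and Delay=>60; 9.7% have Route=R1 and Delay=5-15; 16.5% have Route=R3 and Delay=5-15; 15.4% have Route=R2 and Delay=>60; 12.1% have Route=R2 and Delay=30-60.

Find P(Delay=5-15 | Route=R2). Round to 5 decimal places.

P(Route=R2) = 0.061 + 0.057 + 0.121 + 0.154 = 0.393.
P(Delay=5-15 | Route=R2) = 0.061/0.393 = 0.15522.

0.15522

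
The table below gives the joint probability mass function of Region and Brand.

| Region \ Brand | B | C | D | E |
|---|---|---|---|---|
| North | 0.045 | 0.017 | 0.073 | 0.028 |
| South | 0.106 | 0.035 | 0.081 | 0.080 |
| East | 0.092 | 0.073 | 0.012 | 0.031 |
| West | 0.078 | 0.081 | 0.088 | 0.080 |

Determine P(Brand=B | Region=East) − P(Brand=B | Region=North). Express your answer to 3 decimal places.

P(Region=East) = 0.092 + 0.073 + 0.012 + 0.031 = 0.208; P(Brand=B | Region=East) = 0.092/0.208 = 0.4423.
P(Region=North) = 0.045 + 0.017 + 0.073 + 0.028 = 0.163; P(Brand=B | Region=North) = 0.045/0.163 = 0.2761.
Difference = 0.166.

0.166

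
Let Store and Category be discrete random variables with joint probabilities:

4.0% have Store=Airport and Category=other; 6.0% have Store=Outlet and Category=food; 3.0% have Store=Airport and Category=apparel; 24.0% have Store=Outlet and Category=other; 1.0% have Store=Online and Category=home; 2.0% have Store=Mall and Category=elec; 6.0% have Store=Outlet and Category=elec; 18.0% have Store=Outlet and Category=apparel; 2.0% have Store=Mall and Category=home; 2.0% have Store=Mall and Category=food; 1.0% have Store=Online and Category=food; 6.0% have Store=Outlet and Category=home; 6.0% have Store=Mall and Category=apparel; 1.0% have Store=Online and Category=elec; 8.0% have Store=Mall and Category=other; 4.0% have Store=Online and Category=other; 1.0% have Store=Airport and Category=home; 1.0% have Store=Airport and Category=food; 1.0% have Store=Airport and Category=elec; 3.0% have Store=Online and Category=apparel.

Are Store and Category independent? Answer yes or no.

yes

Every cell satisfies P(Store,Category) = P(Store)·P(Category). For instance P(Store=Online) = 0.100, P(Category=food) = 0.100, and 0.100×0.100 = 0.010 matches the joint entry. So Store and Category are independent.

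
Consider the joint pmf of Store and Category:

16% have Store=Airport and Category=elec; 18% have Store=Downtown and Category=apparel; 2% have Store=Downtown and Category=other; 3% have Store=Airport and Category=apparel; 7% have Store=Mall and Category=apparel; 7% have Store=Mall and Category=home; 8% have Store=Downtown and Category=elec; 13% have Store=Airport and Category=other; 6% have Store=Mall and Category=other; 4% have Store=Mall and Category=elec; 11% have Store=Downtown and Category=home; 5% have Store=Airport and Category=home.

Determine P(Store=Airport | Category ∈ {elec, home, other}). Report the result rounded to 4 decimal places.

0.4722

P(Category=elec) = 0.08 + 0.04 + 0.16 = 0.28.
P(Category=home) = 0.11 + 0.07 + 0.05 = 0.23.
P(Category=other) = 0.02 + 0.06 + 0.13 = 0.21.
P(Category ∈ {elec, home, other}) = 0.28 + 0.23 + 0.21 = 0.72; P(Store=Airport, Category ∈ {elec, home, other}) = 0.16 + 0.05 + 0.13 = 0.34.
P(Store=Airport | Category ∈ {elec, home, other}) = 0.34/0.72 = 0.4722.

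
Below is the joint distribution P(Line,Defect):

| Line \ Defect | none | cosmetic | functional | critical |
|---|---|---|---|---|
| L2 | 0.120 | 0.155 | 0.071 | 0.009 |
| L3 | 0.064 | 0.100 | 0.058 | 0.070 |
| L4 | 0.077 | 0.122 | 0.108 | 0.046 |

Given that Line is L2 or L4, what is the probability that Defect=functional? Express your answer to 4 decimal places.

0.2528

P(Line=L2) = 0.120 + 0.155 + 0.071 + 0.009 = 0.355.
P(Line=L4) = 0.077 + 0.122 + 0.108 + 0.046 = 0.353.
P(Line ∈ {L2, L4}) = 0.355 + 0.353 = 0.708; P(Defect=functional, Line ∈ {L2, L4}) = 0.071 + 0.108 = 0.179.
P(Defect=functional | Line ∈ {L2, L4}) = 0.179/0.708 = 0.2528.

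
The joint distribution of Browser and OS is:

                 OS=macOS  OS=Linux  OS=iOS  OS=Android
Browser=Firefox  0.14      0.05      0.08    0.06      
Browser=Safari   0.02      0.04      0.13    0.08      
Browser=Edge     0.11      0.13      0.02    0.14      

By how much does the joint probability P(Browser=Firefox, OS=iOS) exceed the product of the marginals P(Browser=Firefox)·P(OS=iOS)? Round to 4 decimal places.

P(Browser=Firefox) = 0.14 + 0.05 + 0.08 + 0.06 = 0.33.
P(OS=iOS) = 0.08 + 0.13 + 0.02 = 0.23.
P(Browser=Firefox, OS=iOS) − P(Browser=Firefox)P(OS=iOS) = 0.08 − 0.33×0.23 = 0.0041.

0.0041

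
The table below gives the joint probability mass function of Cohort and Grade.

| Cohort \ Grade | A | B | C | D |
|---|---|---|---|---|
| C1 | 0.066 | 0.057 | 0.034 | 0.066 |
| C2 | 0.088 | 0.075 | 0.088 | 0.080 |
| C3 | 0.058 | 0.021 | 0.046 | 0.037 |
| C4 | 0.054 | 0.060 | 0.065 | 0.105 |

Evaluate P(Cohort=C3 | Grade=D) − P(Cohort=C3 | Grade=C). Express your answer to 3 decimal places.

-0.069

P(Grade=D) = 0.066 + 0.080 + 0.037 + 0.105 = 0.288; P(Cohort=C3 | Grade=D) = 0.037/0.288 = 0.1285.
P(Grade=C) = 0.034 + 0.088 + 0.046 + 0.065 = 0.233; P(Cohort=C3 | Grade=C) = 0.046/0.233 = 0.1974.
Difference = -0.069.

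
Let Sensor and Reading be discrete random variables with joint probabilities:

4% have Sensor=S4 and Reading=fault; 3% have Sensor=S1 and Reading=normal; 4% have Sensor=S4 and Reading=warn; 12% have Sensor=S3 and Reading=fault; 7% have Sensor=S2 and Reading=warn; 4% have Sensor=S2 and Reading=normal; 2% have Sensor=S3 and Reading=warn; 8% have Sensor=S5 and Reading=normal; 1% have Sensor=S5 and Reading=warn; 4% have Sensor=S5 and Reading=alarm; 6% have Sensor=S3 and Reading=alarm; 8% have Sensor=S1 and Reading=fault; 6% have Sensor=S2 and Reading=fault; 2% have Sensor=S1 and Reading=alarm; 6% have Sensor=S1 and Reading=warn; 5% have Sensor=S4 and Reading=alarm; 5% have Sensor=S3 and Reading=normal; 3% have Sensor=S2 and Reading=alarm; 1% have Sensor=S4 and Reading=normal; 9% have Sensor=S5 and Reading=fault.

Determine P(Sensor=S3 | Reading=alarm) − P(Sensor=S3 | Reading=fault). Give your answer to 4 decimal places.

-0.0077

P(Reading=alarm) = 0.02 + 0.03 + 0.06 + 0.05 + 0.04 = 0.20; P(Sensor=S3 | Reading=alarm) = 0.06/0.20 = 0.30000.
P(Reading=fault) = 0.08 + 0.06 + 0.12 + 0.04 + 0.09 = 0.39; P(Sensor=S3 | Reading=fault) = 0.12/0.39 = 0.30769.
Difference = -0.0077.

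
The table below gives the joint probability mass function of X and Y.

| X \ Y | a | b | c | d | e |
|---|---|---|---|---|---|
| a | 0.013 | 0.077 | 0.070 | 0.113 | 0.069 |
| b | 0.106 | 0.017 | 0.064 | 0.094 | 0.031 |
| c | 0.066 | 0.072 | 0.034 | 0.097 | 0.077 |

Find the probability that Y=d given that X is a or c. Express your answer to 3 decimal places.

0.305

P(X=a) = 0.013 + 0.077 + 0.070 + 0.113 + 0.069 = 0.342.
P(X=c) = 0.066 + 0.072 + 0.034 + 0.097 + 0.077 = 0.346.
P(X ∈ {a, c}) = 0.342 + 0.346 = 0.688; P(Y=d, X ∈ {a, c}) = 0.113 + 0.097 = 0.210.
P(Y=d | X ∈ {a, c}) = 0.210/0.688 = 0.305.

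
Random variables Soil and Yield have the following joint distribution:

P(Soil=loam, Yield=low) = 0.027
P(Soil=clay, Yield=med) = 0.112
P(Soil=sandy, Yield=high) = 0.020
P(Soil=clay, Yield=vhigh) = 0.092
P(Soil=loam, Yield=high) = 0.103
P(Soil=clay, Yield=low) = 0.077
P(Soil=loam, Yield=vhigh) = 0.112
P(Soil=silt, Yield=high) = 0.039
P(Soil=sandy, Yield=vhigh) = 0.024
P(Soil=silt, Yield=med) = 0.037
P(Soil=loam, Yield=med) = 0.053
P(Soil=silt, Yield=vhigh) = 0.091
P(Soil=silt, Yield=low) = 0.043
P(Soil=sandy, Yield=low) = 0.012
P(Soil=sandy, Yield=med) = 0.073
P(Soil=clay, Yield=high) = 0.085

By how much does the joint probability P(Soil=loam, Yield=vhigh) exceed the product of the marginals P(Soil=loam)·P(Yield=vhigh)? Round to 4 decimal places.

0.0179

P(Soil=loam) = 0.027 + 0.053 + 0.103 + 0.112 = 0.295.
P(Yield=vhigh) = 0.024 + 0.112 + 0.092 + 0.091 = 0.319.
P(Soil=loam, Yield=vhigh) − P(Soil=loam)P(Yield=vhigh) = 0.112 − 0.295×0.319 = 0.0179.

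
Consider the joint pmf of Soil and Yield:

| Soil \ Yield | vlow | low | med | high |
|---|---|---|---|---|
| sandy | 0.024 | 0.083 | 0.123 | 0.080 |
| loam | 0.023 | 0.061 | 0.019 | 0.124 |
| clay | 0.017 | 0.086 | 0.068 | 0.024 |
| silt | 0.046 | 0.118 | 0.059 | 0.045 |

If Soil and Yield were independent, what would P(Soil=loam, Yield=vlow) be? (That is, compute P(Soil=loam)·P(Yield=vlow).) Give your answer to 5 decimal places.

0.02497

P(Soil=loam) = 0.023 + 0.061 + 0.019 + 0.124 = 0.227.
P(Yield=vlow) = 0.024 + 0.023 + 0.017 + 0.046 = 0.110.
Product: 0.227 × 0.110 = 0.02497.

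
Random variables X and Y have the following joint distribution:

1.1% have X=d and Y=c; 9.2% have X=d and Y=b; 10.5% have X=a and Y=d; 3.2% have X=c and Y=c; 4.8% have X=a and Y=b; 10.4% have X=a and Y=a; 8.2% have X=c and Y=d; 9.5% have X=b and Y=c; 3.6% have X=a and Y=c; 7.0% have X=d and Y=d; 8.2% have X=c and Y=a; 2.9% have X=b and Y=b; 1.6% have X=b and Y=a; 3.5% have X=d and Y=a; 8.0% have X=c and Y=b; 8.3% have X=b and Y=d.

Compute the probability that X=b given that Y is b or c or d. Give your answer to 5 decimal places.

0.27130

P(Y=b) = 0.048 + 0.029 + 0.080 + 0.092 = 0.249.
P(Y=c) = 0.036 + 0.095 + 0.032 + 0.011 = 0.174.
P(Y=d) = 0.105 + 0.083 + 0.082 + 0.070 = 0.340.
P(Y ∈ {b, c, d}) = 0.249 + 0.174 + 0.340 = 0.763; P(X=b, Y ∈ {b, c, d}) = 0.029 + 0.095 + 0.083 = 0.207.
P(X=b | Y ∈ {b, c, d}) = 0.207/0.763 = 0.27130.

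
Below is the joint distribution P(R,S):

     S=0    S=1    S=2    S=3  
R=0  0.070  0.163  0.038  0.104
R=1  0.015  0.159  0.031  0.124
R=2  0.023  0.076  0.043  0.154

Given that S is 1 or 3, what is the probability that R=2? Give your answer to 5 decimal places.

0.29487

P(S=1) = 0.163 + 0.159 + 0.076 = 0.398.
P(S=3) = 0.104 + 0.124 + 0.154 = 0.382.
P(S ∈ {1, 3}) = 0.398 + 0.382 = 0.780; P(R=2, S ∈ {1, 3}) = 0.076 + 0.154 = 0.230.
P(R=2 | S ∈ {1, 3}) = 0.230/0.780 = 0.29487.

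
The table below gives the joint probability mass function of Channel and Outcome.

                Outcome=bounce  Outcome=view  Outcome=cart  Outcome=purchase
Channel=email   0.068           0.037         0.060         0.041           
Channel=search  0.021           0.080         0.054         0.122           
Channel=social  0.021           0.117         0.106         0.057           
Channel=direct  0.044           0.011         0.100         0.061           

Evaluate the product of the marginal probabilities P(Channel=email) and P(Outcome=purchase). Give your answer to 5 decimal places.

0.05789

P(Channel=email) = 0.068 + 0.037 + 0.060 + 0.041 = 0.206.
P(Outcome=purchase) = 0.041 + 0.122 + 0.057 + 0.061 = 0.281.
Product: 0.206 × 0.281 = 0.05789.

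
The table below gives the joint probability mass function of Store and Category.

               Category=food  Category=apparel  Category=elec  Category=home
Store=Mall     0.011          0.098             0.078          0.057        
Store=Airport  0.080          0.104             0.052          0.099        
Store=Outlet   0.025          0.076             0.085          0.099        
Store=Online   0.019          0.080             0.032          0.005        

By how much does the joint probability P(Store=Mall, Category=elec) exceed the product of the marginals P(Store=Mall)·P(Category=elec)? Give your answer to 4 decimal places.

0.0177

P(Store=Mall) = 0.011 + 0.098 + 0.078 + 0.057 = 0.244.
P(Category=elec) = 0.078 + 0.052 + 0.085 + 0.032 = 0.247.
P(Store=Mall, Category=elec) − P(Store=Mall)P(Category=elec) = 0.078 − 0.244×0.247 = 0.0177.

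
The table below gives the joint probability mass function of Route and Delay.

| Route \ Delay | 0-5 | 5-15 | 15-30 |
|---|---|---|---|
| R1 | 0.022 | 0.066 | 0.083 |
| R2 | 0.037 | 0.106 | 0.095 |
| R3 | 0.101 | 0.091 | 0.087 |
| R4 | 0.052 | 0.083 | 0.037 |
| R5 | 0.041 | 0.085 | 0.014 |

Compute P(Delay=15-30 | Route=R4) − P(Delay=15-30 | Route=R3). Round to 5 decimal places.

P(Route=R4) = 0.052 + 0.083 + 0.037 = 0.172; P(Delay=15-30 | Route=R4) = 0.037/0.172 = 0.215116.
P(Route=R3) = 0.101 + 0.091 + 0.087 = 0.279; P(Delay=15-30 | Route=R3) = 0.087/0.279 = 0.311828.
Difference = -0.09671.

-0.09671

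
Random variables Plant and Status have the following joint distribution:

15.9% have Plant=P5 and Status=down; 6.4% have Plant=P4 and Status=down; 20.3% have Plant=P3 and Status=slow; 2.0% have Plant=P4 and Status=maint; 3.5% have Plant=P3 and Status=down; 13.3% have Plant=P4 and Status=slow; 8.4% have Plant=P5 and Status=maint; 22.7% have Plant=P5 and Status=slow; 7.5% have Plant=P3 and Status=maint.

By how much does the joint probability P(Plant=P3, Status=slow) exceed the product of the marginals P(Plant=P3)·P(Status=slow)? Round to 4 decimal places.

P(Plant=P3) = 0.203 + 0.035 + 0.075 = 0.313.
P(Status=slow) = 0.203 + 0.133 + 0.227 = 0.563.
P(Plant=P3, Status=slow) − P(Plant=P3)P(Status=slow) = 0.203 − 0.313×0.563 = 0.0268.

0.0268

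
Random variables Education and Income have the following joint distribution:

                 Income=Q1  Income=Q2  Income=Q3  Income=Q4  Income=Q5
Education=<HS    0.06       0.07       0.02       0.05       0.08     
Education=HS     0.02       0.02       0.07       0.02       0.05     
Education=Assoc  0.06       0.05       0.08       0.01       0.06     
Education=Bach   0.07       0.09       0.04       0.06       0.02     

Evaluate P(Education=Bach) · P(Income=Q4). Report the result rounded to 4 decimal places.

P(Education=Bach) = 0.07 + 0.09 + 0.04 + 0.06 + 0.02 = 0.28.
P(Income=Q4) = 0.05 + 0.02 + 0.01 + 0.06 = 0.14.
Product: 0.28 × 0.14 = 0.0392.

0.0392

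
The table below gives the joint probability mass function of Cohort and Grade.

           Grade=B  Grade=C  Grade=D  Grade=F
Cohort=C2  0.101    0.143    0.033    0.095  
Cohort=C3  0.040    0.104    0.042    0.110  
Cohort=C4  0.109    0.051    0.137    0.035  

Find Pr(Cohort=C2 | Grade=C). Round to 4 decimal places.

0.4799

P(Grade=C) = 0.143 + 0.104 + 0.051 = 0.298.
P(Cohort=C2 | Grade=C) = 0.143/0.298 = 0.4799.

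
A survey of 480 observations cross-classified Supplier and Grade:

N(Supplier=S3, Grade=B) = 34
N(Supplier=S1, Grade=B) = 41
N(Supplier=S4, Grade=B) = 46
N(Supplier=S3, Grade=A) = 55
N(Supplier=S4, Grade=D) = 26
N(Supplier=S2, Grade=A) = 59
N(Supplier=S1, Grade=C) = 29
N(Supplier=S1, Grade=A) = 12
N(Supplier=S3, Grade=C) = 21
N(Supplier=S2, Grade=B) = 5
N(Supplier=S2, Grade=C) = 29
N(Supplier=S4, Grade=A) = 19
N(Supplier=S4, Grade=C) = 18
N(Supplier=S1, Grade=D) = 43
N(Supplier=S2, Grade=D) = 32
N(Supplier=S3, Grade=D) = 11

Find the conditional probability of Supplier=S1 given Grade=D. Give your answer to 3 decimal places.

Total with Grade=D: 43 + 32 + 11 + 26 = 112.
P(Supplier=S1 | Grade=D) = 43/112 = 0.384.

0.384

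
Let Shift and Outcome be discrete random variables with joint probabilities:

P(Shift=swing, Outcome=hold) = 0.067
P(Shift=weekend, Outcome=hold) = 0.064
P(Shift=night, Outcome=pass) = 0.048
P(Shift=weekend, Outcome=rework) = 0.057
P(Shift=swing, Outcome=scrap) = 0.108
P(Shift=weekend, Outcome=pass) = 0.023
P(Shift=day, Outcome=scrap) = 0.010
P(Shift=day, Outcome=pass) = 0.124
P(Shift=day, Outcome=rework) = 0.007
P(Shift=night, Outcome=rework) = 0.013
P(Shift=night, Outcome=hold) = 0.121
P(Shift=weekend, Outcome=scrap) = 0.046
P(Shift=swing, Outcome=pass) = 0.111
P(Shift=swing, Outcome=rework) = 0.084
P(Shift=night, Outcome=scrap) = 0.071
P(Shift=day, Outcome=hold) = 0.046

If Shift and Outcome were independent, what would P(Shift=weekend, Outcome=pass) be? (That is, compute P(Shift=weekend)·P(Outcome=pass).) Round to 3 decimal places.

0.058

P(Shift=weekend) = 0.023 + 0.057 + 0.046 + 0.064 = 0.190.
P(Outcome=pass) = 0.124 + 0.111 + 0.048 + 0.023 = 0.306.
Product: 0.190 × 0.306 = 0.058.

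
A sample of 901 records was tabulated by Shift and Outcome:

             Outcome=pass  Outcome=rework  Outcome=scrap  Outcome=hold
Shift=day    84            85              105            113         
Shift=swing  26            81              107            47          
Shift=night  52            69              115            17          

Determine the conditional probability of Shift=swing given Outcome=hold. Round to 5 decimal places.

0.26554

Total with Outcome=hold: 113 + 47 + 17 = 177.
P(Shift=swing | Outcome=hold) = 47/177 = 0.26554.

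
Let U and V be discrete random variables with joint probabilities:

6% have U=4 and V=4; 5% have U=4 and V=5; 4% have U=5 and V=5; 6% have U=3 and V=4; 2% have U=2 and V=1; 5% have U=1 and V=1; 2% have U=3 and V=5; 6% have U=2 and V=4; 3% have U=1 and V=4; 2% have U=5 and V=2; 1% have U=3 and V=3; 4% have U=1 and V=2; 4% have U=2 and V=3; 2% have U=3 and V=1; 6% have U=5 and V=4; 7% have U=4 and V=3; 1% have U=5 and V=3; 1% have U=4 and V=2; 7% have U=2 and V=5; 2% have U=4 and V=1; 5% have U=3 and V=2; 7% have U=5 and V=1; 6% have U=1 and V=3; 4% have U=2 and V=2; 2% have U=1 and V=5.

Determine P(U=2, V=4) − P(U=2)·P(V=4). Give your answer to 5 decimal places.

-0.00210

P(U=2) = 0.02 + 0.04 + 0.04 + 0.06 + 0.07 = 0.23.
P(V=4) = 0.03 + 0.06 + 0.06 + 0.06 + 0.06 = 0.27.
P(U=2, V=4) − P(U=2)P(V=4) = 0.06 − 0.23×0.27 = -0.00210.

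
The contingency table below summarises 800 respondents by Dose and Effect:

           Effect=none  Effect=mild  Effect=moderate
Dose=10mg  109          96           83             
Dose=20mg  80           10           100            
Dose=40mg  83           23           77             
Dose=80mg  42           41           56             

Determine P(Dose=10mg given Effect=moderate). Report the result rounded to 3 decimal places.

Total with Effect=moderate: 83 + 100 + 77 + 56 = 316.
P(Dose=10mg | Effect=moderate) = 83/316 = 0.263.

0.263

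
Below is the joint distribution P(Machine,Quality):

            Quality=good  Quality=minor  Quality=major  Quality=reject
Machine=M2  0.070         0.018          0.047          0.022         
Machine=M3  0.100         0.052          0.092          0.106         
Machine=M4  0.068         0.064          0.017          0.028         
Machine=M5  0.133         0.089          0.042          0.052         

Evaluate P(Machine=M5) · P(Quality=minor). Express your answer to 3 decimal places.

P(Machine=M5) = 0.133 + 0.089 + 0.042 + 0.052 = 0.316.
P(Quality=minor) = 0.018 + 0.052 + 0.064 + 0.089 = 0.223.
Product: 0.316 × 0.223 = 0.070.

0.070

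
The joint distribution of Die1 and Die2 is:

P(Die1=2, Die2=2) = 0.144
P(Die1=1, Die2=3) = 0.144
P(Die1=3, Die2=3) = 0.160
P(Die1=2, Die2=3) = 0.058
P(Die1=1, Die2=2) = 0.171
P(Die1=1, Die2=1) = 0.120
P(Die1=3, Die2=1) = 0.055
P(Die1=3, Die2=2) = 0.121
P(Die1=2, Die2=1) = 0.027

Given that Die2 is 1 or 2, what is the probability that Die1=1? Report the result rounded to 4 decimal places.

P(Die2=1) = 0.120 + 0.027 + 0.055 = 0.202.
P(Die2=2) = 0.171 + 0.144 + 0.121 = 0.436.
P(Die2 ∈ {1, 2}) = 0.202 + 0.436 = 0.638; P(Die1=1, Die2 ∈ {1, 2}) = 0.120 + 0.171 = 0.291.
P(Die1=1 | Die2 ∈ {1, 2}) = 0.291/0.638 = 0.4561.

0.4561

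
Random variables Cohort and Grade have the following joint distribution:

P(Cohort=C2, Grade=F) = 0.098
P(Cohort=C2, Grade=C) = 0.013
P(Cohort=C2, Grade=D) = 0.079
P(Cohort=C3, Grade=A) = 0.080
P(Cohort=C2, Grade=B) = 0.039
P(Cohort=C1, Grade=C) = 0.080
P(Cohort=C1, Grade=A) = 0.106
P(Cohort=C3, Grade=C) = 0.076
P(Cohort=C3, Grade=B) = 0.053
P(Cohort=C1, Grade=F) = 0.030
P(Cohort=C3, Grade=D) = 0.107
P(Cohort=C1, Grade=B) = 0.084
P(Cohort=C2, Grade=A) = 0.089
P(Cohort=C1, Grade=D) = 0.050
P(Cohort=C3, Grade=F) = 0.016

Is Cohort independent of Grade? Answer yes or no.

no

P(Cohort=C2) = 0.318 and P(Grade=F) = 0.144, so their product is 0.04579, but P(Cohort=C2, Grade=F) = 0.098. Since these differ, Cohort and Grade are not independent.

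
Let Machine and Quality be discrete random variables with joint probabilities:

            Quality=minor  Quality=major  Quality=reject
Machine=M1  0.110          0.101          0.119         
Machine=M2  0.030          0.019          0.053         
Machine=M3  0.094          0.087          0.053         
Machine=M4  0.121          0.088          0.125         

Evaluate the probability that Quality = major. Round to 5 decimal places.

P(Quality=major) = 0.101 + 0.019 + 0.087 + 0.088 = 0.295.

0.29500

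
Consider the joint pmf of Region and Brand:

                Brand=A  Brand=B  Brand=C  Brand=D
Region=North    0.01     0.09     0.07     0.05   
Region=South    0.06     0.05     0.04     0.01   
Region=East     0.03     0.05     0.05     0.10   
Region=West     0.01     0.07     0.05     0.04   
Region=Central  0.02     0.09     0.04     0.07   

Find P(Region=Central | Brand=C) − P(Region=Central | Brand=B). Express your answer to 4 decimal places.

-0.0971

P(Brand=C) = 0.07 + 0.04 + 0.05 + 0.05 + 0.04 = 0.25; P(Region=Central | Brand=C) = 0.04/0.25 = 0.16000.
P(Brand=B) = 0.09 + 0.05 + 0.05 + 0.07 + 0.09 = 0.35; P(Region=Central | Brand=B) = 0.09/0.35 = 0.25714.
Difference = -0.0971.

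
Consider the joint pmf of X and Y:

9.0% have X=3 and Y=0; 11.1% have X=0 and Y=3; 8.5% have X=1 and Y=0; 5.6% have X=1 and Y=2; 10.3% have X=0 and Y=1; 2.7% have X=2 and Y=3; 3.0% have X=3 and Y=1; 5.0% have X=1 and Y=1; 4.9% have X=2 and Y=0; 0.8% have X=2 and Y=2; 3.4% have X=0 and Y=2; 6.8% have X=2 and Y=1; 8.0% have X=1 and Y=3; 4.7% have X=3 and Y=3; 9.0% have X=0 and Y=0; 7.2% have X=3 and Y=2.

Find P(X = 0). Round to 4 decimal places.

0.3380

P(X=0) = 0.090 + 0.103 + 0.034 + 0.111 = 0.338.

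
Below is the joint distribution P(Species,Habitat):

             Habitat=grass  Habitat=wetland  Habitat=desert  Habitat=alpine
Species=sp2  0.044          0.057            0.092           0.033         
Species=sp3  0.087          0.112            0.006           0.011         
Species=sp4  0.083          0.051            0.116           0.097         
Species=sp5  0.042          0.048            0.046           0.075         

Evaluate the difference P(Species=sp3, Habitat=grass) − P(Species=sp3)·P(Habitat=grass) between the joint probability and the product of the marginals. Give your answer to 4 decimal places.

P(Species=sp3) = 0.087 + 0.112 + 0.006 + 0.011 = 0.216.
P(Habitat=grass) = 0.044 + 0.087 + 0.083 + 0.042 = 0.256.
P(Species=sp3, Habitat=grass) − P(Species=sp3)P(Habitat=grass) = 0.087 − 0.216×0.256 = 0.0317.

0.0317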